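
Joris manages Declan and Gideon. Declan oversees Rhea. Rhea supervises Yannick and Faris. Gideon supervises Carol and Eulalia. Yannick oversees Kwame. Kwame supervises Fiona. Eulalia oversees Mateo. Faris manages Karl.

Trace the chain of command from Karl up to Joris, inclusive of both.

Karl reports to Faris. Faris reports to Rhea. Rhea reports to Declan. Declan reports to Joris. Joris is at the top.

Karl -> Faris -> Rhea -> Declan -> Joris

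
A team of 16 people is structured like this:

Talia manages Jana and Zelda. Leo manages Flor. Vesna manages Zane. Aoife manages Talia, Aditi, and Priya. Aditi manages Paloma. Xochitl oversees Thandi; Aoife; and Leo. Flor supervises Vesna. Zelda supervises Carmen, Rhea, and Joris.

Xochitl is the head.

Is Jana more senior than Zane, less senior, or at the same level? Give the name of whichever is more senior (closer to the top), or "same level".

Jana

Jana is 3 levels below Xochitl; Zane is 4. Jana is higher.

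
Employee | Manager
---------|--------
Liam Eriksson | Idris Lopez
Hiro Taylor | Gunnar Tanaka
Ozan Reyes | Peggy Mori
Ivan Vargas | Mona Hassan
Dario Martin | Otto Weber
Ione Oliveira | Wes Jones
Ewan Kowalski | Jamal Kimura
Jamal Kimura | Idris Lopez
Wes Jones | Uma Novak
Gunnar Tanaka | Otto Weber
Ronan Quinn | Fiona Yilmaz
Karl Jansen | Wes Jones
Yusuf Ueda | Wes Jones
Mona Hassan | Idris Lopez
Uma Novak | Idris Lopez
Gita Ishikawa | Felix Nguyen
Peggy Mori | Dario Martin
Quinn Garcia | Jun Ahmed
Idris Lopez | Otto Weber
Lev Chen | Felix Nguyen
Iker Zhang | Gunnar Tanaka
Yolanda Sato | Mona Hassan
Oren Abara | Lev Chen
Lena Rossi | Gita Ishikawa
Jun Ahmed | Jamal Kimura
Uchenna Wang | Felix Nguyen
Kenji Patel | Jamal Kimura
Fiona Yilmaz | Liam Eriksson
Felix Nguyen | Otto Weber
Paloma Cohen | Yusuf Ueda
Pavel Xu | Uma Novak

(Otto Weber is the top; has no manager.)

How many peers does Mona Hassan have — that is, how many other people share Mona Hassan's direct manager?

3

Mona Hassan reports to Idris Lopez. Idris Lopez's other direct reports are Uma Novak, Jamal Kimura, Liam Eriksson — 3 peers.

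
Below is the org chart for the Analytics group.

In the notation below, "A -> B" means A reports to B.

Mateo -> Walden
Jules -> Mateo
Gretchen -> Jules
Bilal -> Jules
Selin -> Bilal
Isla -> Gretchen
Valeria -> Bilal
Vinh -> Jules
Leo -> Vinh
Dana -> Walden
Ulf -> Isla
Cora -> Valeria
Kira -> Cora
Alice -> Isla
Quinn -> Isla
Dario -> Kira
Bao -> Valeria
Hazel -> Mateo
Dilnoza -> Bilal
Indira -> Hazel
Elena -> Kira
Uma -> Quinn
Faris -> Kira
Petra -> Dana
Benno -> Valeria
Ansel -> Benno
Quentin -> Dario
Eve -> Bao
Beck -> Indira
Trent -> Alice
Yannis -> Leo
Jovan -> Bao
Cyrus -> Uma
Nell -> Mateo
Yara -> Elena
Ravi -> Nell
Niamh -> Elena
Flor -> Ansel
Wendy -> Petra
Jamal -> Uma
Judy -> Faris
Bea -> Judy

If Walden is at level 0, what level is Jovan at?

6

Chain from Jovan up to Walden: Jovan → Bao → Valeria → Bilal → Jules → Mateo → Walden. That is 6 steps up, so Jovan is 6 levels below Walden.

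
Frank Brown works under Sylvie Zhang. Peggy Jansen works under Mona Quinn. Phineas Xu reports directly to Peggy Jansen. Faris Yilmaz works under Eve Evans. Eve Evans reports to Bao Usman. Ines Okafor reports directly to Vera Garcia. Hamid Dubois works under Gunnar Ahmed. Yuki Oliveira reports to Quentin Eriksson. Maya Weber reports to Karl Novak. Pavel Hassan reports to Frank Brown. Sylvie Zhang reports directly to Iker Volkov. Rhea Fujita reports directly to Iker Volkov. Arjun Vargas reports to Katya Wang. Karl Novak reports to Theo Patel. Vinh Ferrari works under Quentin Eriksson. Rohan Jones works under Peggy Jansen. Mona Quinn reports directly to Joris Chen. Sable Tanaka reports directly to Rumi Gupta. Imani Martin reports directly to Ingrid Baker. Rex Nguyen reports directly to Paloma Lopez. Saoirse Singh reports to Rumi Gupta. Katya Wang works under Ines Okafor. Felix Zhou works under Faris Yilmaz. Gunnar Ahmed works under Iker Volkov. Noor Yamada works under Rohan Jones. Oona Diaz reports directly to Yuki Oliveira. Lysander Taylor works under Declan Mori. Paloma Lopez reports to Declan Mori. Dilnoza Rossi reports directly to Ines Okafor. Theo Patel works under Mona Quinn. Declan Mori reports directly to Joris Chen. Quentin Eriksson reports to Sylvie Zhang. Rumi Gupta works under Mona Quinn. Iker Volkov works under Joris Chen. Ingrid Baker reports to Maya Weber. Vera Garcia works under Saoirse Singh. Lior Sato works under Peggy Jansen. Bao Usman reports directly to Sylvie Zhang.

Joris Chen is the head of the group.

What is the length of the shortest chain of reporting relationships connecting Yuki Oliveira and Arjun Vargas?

Yuki Oliveira is 4 levels below Joris Chen, and Arjun Vargas is 7 levels below Joris Chen (their lowest common manager). The shortest path runs up from Yuki Oliveira to Joris Chen and back down to Arjun Vargas: 4 + 7 = 11 links.

11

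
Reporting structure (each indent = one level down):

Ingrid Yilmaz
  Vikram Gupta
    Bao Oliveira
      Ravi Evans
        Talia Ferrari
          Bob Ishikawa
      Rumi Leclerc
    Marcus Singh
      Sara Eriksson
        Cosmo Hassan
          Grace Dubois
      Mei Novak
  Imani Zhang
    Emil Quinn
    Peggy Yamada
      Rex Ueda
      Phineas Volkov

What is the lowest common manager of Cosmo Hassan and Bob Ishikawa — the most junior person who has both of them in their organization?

Cosmo Hassan's chain of managers is Sara Eriksson, Marcus Singh, Vikram Gupta, Ingrid Yilmaz. Bob Ishikawa's chain of managers is Talia Ferrari, Ravi Evans, Bao Oliveira, Vikram Gupta, Ingrid Yilmaz. The first manager that appears in both chains is Vikram Gupta.

Vikram Gupta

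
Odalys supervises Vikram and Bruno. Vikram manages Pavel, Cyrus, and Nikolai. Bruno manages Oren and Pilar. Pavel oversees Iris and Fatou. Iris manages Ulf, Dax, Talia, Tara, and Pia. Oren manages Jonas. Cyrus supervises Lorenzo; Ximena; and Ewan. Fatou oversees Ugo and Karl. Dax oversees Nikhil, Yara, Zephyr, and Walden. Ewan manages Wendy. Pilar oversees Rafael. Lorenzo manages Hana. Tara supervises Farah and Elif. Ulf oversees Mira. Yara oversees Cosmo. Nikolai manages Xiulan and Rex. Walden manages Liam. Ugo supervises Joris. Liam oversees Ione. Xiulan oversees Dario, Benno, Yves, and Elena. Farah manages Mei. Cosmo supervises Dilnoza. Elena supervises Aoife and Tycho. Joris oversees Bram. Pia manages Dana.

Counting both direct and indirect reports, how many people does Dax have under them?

8

Dax directly manages Yara, Walden, Nikhil, Zephyr. Under Yara: Cosmo, Dilnoza (2). Under Walden: Liam, Ione (2). Nikhil has no reports. Zephyr has no reports. So Dax's organization is 4 direct reports plus everyone under them: 3 + 3 + 1 + 1 = 8.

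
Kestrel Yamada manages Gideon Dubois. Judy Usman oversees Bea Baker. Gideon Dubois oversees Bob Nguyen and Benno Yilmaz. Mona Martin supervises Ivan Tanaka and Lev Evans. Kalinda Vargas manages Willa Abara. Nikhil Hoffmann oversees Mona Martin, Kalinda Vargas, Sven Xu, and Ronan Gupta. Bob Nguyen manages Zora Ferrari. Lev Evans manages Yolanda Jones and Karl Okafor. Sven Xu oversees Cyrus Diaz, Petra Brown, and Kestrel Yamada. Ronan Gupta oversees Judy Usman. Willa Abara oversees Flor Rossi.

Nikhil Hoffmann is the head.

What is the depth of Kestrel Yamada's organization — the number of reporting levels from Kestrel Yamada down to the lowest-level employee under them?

The longest chain under Kestrel Yamada runs Kestrel Yamada → Gideon Dubois → Bob Nguyen → Zora Ferrari, which is 3 levels below Kestrel Yamada.

3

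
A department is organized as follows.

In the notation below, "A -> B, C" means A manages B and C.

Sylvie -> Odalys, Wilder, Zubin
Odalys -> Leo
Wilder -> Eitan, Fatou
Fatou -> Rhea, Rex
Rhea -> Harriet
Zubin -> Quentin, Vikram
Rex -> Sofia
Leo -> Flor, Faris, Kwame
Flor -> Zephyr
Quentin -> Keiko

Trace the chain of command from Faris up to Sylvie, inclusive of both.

Faris reports to Leo. Leo reports to Odalys. Odalys reports to Sylvie. Sylvie is at the top.

Faris -> Leo -> Odalys -> Sylvie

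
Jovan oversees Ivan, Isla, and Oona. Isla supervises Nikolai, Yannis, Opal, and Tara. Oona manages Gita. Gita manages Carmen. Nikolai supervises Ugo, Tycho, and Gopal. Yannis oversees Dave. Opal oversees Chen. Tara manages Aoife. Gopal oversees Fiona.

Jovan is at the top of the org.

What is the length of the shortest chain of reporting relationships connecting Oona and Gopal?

Oona is 1 level below Jovan, and Gopal is 3 levels below Jovan (their lowest common manager). The shortest path runs up from Oona to Jovan and back down to Gopal: 1 + 3 = 4 links.

4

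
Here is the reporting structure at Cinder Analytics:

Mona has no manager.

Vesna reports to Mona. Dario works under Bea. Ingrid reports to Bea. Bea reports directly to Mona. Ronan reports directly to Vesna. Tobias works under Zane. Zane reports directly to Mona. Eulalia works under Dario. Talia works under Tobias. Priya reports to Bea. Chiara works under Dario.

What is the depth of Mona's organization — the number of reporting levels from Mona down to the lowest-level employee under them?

The longest chain under Mona runs Mona → Zane → Tobias → Talia, which is 3 levels below Mona.

3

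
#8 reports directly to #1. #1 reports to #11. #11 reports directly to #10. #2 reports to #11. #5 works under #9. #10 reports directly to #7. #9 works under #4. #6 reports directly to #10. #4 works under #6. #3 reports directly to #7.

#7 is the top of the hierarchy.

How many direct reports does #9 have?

#9 directly manages #5. That is 1 direct report.

1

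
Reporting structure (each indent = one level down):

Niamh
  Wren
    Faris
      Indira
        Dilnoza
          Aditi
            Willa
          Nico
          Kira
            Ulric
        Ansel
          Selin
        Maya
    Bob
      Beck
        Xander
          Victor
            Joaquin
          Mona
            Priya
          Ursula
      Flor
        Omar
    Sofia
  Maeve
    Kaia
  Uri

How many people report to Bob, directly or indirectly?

9

Bob directly manages Beck, Flor. Under Beck: Xander, Ursula, Mona, Priya, Victor, Joaquin (6). Under Flor: Omar (1). So Bob's organization is 2 direct reports plus everyone under them: 7 + 2 = 9.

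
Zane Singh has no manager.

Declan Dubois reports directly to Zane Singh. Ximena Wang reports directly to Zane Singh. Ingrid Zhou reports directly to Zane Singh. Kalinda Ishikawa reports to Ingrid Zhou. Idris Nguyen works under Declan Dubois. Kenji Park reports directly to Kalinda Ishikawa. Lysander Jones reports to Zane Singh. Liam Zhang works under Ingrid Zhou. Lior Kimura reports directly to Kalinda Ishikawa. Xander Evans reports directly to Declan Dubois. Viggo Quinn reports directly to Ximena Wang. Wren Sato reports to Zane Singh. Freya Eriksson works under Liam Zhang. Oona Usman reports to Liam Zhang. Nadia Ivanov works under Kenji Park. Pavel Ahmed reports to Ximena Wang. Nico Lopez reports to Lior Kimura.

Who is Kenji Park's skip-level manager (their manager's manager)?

Kenji Park reports to Kalinda Ishikawa, and Kalinda Ishikawa reports to Ingrid Zhou. So Kenji Park's skip-level manager is Ingrid Zhou.

Ingrid Zhou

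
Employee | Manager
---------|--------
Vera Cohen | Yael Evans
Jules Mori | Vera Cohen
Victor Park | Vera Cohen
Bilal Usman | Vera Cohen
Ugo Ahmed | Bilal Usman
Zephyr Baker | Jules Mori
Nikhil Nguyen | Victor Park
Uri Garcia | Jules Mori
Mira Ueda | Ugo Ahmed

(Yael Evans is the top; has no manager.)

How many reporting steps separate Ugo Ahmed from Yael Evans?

3

Chain from Ugo Ahmed up to Yael Evans: Ugo Ahmed → Bilal Usman → Vera Cohen → Yael Evans. That is 3 steps up, so Ugo Ahmed is 3 levels below Yael Evans.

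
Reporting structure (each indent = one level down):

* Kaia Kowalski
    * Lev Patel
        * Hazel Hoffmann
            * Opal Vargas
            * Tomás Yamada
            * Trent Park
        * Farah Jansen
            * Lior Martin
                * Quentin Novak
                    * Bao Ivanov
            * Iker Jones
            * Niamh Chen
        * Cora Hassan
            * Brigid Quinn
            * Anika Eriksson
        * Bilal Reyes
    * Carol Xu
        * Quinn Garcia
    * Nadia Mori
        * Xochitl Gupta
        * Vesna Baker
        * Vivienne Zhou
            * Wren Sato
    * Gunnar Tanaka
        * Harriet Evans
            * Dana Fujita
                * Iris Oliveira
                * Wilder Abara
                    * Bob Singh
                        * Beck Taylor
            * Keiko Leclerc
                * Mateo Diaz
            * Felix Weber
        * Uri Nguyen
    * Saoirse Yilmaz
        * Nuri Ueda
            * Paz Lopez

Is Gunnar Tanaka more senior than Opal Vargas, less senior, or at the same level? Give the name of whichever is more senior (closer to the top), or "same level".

Gunnar Tanaka

Gunnar Tanaka is 1 level below Kaia Kowalski; Opal Vargas is 3. Gunnar Tanaka is higher.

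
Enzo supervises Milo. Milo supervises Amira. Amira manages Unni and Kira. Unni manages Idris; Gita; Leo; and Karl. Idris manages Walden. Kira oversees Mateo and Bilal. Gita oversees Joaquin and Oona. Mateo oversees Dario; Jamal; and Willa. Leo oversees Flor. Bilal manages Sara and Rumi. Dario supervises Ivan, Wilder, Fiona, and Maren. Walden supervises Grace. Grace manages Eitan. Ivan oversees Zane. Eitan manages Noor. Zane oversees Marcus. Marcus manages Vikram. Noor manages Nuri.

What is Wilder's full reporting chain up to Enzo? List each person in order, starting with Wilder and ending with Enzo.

Wilder reports to Dario. Dario reports to Mateo. Mateo reports to Kira. Kira reports to Amira. Amira reports to Milo. Milo reports to Enzo. Enzo is at the top.

Wilder -> Dario -> Mateo -> Kira -> Amira -> Milo -> Enzo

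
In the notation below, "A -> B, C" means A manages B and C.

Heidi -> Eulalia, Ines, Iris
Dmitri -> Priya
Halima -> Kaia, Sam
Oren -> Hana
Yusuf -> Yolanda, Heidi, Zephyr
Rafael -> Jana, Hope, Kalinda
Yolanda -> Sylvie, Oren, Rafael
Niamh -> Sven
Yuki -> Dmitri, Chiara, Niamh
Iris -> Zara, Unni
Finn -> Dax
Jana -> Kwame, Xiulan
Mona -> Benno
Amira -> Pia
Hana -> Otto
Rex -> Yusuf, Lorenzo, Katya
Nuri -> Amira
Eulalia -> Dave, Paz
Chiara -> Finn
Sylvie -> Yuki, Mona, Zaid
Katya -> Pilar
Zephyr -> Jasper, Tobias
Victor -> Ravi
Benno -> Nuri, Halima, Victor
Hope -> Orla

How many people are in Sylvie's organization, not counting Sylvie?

19

Sylvie directly manages Yuki, Mona, Zaid. Under Yuki: Niamh, Sven, Chiara, Finn, Dax, Dmitri, Priya (7). Under Mona: Benno, Victor, Ravi, Halima, Sam, Kaia, Nuri, Amira, Pia (9). Zaid has no reports. So Sylvie's organization is 3 direct reports plus everyone under them: 8 + 10 + 1 = 19.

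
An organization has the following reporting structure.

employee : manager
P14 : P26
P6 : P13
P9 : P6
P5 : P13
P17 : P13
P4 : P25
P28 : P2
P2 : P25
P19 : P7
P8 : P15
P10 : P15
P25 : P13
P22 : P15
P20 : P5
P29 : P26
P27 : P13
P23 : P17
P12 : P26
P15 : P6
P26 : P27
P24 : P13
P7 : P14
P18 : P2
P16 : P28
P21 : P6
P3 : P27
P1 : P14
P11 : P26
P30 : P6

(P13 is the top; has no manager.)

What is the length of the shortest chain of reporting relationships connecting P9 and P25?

P9 is 2 levels below P13, and P25 is 1 level below P13 (their lowest common manager). The shortest path runs up from P9 to P13 and back down to P25: 2 + 1 = 3 links.

3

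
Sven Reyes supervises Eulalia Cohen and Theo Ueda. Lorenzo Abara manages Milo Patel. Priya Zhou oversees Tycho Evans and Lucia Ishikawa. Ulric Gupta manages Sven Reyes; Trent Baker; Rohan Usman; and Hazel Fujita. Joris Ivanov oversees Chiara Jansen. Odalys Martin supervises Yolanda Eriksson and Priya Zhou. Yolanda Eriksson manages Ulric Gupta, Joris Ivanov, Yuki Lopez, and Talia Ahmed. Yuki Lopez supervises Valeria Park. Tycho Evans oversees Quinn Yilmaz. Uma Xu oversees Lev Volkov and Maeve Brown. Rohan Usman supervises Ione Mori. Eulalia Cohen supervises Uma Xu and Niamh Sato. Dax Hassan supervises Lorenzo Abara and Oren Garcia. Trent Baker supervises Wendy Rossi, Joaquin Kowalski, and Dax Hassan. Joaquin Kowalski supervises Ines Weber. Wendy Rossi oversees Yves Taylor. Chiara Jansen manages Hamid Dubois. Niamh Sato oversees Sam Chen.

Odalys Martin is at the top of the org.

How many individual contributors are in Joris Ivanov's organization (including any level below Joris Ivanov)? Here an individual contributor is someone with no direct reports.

The only person in Joris Ivanov's organization with no one reporting to them is Hamid Dubois. That is 1.

1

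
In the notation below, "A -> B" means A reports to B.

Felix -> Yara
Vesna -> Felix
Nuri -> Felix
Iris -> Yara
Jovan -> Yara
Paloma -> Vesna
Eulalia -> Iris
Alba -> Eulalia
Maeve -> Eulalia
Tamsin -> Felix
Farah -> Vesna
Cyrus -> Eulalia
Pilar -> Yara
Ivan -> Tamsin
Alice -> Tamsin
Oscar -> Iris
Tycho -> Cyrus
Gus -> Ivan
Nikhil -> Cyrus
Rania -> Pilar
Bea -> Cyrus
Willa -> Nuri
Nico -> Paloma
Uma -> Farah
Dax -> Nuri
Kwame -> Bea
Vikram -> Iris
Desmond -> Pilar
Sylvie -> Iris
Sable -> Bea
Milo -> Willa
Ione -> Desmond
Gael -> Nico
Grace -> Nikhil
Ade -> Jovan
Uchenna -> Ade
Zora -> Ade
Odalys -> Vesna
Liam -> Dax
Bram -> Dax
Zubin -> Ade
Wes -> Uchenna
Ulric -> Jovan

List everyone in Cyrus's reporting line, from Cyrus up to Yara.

Cyrus reports to Eulalia. Eulalia reports to Iris. Iris reports to Yara. Yara is at the top.

Cyrus -> Eulalia -> Iris -> Yara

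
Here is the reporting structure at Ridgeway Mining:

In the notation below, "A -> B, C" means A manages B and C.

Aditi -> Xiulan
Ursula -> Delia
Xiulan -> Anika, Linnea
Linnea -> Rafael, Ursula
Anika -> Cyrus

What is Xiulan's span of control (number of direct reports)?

Xiulan directly manages Anika, Linnea. That is 2 direct reports.

2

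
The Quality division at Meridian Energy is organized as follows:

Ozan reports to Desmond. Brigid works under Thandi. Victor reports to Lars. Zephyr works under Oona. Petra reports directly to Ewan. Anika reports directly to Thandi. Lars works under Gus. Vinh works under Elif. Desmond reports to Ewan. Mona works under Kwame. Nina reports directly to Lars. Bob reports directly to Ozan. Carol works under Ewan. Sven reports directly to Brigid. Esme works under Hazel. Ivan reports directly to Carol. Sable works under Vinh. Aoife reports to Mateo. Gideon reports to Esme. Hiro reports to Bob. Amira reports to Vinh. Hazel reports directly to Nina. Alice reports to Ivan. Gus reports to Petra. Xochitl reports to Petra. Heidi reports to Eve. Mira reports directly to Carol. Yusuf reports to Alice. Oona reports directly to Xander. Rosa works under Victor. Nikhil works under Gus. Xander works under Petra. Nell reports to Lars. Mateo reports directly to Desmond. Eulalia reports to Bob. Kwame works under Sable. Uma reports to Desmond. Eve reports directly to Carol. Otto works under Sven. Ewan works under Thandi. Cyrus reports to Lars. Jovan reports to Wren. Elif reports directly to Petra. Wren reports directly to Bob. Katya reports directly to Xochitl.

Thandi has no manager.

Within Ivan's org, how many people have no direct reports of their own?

1

The only person in Ivan's organization with no one reporting to them is Yusuf. That is 1.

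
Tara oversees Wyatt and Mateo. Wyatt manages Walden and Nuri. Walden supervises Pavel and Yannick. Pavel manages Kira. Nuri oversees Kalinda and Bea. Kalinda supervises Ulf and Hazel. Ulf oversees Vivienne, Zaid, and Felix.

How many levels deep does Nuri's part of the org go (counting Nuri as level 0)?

3

The longest chain under Nuri runs Nuri → Kalinda → Ulf → Felix, which is 3 levels below Nuri.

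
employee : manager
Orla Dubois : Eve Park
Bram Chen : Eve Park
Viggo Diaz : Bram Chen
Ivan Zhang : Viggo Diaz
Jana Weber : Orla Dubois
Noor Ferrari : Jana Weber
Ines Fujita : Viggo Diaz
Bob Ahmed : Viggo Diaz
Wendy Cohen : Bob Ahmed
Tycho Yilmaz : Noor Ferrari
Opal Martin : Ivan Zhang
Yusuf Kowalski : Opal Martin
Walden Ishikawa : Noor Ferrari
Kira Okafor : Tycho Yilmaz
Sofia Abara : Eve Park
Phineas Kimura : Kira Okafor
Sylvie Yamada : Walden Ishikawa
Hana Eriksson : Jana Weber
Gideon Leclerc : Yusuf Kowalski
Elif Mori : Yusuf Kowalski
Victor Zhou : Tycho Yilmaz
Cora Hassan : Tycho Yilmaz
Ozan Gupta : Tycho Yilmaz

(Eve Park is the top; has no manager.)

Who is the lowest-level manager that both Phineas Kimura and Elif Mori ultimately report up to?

Phineas Kimura's chain of managers is Kira Okafor, Tycho Yilmaz, Noor Ferrari, Jana Weber, Orla Dubois, Eve Park. Elif Mori's chain of managers is Yusuf Kowalski, Opal Martin, Ivan Zhang, Viggo Diaz, Bram Chen, Eve Park. The first manager that appears in both chains is Eve Park.

Eve Park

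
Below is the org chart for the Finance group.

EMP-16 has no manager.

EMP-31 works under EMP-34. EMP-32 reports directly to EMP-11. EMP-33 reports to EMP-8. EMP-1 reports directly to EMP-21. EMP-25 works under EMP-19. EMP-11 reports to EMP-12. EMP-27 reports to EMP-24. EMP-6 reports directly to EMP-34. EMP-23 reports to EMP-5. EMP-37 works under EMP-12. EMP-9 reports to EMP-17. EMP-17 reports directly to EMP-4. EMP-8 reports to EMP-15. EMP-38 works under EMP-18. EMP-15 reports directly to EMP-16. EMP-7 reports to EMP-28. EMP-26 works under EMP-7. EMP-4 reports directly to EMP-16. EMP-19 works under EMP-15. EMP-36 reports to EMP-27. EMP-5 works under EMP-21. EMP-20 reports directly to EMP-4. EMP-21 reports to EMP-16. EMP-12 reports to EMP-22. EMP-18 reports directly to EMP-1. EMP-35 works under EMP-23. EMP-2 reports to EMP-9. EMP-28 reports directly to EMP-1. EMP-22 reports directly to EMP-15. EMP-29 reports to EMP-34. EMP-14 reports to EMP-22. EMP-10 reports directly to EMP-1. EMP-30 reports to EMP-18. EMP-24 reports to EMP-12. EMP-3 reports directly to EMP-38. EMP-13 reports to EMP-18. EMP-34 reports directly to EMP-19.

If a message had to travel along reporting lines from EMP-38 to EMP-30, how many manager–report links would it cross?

EMP-38 is 1 level below EMP-18, and EMP-30 is 1 level below EMP-18 (their lowest common manager). The shortest path runs up from EMP-38 to EMP-18 and back down to EMP-30: 1 + 1 = 2 links.

2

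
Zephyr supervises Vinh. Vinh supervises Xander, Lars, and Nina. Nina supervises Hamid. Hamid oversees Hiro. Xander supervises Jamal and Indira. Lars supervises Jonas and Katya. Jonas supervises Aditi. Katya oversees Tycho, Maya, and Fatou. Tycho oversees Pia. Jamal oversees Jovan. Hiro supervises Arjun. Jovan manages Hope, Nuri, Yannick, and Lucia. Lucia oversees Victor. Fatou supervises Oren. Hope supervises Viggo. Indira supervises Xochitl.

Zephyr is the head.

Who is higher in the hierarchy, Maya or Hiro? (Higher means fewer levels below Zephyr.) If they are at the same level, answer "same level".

same level

Both Maya and Hiro are 4 levels below Zephyr.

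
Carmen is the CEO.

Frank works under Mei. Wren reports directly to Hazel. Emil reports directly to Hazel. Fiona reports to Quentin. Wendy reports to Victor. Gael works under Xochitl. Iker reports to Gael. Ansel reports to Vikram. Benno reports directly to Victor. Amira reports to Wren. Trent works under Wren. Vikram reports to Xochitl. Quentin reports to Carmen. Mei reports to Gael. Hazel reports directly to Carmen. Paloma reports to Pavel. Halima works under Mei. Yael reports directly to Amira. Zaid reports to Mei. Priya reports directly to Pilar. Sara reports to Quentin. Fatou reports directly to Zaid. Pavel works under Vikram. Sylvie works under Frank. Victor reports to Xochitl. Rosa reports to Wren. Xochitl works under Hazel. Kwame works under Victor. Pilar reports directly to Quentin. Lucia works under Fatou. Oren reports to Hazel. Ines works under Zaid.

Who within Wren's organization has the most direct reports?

Wren

Direct-report counts within Wren's organization: Wren has 3; Amira has 1. The largest is 3, held by Wren.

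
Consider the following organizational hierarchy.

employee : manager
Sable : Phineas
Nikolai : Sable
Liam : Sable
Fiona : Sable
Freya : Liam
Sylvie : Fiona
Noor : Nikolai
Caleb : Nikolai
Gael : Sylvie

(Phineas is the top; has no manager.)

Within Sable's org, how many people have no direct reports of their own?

The people in Sable's organization with no one reporting to them are Gael, Freya, Caleb, Noor. That is 4.

4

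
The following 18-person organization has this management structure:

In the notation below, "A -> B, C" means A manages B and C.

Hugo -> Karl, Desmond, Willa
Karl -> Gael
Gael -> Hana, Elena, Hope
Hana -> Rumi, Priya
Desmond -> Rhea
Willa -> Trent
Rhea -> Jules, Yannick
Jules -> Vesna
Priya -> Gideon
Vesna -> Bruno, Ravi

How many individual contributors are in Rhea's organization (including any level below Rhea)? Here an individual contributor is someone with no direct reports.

The people in Rhea's organization with no one reporting to them are Yannick, Ravi, Bruno. That is 3.

3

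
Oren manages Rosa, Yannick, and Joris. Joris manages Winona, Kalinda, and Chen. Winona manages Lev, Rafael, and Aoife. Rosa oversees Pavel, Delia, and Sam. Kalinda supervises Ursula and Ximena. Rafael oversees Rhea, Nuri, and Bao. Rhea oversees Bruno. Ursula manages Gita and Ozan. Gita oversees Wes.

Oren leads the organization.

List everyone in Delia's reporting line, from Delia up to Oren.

Delia reports to Rosa. Rosa reports to Oren. Oren is at the top.

Delia -> Rosa -> Oren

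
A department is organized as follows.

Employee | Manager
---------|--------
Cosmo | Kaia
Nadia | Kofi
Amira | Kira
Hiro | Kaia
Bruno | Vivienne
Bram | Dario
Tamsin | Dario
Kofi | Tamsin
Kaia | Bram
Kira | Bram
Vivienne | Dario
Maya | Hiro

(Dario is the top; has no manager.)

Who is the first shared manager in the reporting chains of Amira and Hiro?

Bram

Amira's chain of managers is Kira, Bram, Dario. Hiro's chain of managers is Kaia, Bram, Dario. The first manager that appears in both chains is Bram.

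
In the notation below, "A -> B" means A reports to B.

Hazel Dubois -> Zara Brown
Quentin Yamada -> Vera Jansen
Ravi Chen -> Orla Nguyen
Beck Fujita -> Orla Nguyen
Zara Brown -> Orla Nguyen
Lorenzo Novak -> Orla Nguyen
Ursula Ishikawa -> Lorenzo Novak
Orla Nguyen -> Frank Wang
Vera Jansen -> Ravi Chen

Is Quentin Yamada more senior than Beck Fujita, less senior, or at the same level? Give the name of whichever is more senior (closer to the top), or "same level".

Quentin Yamada is 4 levels below Frank Wang; Beck Fujita is 2. Beck Fujita is higher.

Beck Fujita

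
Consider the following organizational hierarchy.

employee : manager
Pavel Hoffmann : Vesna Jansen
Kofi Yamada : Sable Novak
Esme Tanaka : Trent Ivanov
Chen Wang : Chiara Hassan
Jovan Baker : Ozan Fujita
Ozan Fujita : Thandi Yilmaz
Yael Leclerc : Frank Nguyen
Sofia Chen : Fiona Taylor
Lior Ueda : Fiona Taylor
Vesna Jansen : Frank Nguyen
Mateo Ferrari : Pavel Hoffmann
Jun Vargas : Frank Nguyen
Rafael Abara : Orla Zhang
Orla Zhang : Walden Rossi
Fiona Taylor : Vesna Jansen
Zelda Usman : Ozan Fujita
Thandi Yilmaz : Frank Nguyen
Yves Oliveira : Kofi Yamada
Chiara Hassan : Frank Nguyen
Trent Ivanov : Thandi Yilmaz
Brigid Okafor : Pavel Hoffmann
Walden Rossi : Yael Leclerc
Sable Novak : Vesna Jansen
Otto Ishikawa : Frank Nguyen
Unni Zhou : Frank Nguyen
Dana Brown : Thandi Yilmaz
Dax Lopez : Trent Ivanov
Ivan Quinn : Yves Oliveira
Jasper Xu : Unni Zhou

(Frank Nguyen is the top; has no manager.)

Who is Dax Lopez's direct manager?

Dax Lopez reports directly to Trent Ivanov.

Trent Ivanov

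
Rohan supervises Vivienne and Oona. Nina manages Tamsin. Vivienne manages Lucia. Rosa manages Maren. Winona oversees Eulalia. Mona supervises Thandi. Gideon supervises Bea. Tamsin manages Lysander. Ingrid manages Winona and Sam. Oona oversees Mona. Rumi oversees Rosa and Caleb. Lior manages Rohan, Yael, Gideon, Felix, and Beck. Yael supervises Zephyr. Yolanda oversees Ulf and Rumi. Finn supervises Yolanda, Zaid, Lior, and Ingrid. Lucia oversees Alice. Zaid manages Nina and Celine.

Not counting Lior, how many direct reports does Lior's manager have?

3

Lior reports to Finn. Finn's other direct reports are Ingrid, Yolanda, Zaid — 3 peers.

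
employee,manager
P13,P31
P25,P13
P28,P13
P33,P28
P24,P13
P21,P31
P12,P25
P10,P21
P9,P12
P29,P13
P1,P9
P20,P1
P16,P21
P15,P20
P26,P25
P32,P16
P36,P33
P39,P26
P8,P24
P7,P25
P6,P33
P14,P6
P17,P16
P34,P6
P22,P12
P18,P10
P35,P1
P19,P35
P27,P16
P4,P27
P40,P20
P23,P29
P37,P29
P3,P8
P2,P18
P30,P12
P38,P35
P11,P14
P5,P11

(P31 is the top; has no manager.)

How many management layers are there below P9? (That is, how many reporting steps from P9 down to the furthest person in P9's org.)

The longest chain under P9 runs P9 → P1 → P35 → P38, which is 3 levels below P9.

3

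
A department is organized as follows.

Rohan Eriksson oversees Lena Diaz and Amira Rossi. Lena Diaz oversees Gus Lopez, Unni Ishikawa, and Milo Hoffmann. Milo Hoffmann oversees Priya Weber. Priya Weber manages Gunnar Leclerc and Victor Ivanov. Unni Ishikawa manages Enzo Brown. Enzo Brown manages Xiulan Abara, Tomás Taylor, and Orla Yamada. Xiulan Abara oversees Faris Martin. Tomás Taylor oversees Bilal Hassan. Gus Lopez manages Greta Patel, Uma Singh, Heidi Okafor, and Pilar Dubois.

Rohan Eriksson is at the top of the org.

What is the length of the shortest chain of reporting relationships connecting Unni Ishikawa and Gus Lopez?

Unni Ishikawa is 1 level below Lena Diaz, and Gus Lopez is 1 level below Lena Diaz (their lowest common manager). The shortest path runs up from Unni Ishikawa to Lena Diaz and back down to Gus Lopez: 1 + 1 = 2 links.

2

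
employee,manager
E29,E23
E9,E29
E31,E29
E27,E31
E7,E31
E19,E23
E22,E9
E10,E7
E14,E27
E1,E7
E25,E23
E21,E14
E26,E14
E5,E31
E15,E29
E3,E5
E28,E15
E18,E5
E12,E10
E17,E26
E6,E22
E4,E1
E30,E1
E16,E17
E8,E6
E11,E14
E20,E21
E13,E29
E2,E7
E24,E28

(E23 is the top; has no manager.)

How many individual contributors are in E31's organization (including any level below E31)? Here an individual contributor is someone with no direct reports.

The people in E31's organization with no one reporting to them are E18, E3, E2, E30, E4, E12, E11, E16, E20. That is 9.

9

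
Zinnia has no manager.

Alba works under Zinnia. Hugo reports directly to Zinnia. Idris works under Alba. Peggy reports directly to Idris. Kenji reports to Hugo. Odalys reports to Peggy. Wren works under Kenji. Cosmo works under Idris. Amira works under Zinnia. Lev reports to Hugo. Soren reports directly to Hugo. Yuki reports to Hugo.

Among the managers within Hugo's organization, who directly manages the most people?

Hugo

Direct-report counts within Hugo's organization: Hugo has 4; Kenji has 1. The largest is 4, held by Hugo.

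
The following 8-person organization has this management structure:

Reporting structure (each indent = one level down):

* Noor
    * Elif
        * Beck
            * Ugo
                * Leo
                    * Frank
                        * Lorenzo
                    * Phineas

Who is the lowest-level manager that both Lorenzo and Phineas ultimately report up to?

Lorenzo's chain of managers is Frank, Leo, Ugo, Beck, Elif, Noor. Phineas's chain of managers is Leo, Ugo, Beck, Elif, Noor. The first manager that appears in both chains is Leo.

Leo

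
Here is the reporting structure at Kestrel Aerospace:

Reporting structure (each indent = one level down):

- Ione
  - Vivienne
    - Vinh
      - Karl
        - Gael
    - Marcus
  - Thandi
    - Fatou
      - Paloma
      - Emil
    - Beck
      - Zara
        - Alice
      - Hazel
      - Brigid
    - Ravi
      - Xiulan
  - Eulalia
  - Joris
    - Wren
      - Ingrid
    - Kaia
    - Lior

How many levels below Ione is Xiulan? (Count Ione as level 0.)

3

Chain from Xiulan up to Ione: Xiulan → Ravi → Thandi → Ione. That is 3 steps up, so Xiulan is 3 levels below Ione.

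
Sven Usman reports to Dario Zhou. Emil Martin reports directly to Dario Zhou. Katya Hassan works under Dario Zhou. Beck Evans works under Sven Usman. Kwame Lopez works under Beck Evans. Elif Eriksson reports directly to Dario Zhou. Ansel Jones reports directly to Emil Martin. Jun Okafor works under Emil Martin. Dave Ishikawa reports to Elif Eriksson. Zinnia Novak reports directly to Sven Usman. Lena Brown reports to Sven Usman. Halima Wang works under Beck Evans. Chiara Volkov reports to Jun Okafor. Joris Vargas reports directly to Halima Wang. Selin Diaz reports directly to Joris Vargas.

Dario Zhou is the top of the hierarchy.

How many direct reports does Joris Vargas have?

Joris Vargas directly manages Selin Diaz. That is 1 direct report.

1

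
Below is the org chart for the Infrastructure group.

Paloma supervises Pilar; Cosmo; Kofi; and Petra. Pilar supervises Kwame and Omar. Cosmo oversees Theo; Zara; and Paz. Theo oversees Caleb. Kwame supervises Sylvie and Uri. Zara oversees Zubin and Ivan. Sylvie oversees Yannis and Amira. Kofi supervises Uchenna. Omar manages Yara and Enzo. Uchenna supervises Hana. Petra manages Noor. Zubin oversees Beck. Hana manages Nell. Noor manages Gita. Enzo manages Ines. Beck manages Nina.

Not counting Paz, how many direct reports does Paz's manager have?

2

Paz reports to Cosmo. Cosmo's other direct reports are Theo, Zara — 2 peers.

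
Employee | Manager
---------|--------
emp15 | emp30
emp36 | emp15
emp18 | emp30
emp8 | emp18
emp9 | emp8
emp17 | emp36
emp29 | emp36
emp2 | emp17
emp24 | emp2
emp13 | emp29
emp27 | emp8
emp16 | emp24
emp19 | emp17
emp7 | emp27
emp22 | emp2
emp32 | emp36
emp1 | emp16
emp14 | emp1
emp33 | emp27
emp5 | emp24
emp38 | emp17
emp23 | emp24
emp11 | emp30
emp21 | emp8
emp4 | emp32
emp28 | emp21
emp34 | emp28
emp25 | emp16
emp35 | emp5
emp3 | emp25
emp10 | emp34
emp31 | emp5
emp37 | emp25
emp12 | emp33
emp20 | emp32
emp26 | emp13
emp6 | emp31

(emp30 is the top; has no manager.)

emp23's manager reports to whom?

emp23 reports to emp24, and emp24 reports to emp2. So emp23's skip-level manager is emp2.

emp2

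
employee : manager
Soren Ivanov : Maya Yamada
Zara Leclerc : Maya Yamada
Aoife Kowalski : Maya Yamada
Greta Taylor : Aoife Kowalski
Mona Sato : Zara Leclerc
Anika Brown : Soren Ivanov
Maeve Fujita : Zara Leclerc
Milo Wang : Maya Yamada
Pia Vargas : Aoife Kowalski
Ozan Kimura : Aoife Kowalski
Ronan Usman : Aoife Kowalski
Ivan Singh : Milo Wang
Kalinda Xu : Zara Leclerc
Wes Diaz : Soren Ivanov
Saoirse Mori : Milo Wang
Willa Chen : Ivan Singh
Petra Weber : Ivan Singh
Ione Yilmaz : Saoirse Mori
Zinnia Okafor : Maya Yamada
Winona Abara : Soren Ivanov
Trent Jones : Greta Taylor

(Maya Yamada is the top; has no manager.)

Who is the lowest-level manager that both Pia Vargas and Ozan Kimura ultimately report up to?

Aoife Kowalski

Pia Vargas's chain of managers is Aoife Kowalski, Maya Yamada. Ozan Kimura's chain of managers is Aoife Kowalski, Maya Yamada. The first manager that appears in both chains is Aoife Kowalski.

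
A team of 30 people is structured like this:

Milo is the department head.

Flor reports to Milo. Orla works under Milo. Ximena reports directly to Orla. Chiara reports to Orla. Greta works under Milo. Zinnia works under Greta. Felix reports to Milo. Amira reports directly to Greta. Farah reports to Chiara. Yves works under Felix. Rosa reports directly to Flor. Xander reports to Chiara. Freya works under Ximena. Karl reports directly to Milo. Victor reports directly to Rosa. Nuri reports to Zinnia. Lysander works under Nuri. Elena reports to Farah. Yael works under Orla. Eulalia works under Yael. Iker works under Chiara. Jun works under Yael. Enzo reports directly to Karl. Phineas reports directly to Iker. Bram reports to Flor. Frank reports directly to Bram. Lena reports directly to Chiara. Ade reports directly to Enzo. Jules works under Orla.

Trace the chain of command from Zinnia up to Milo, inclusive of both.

Zinnia reports to Greta. Greta reports to Milo. Milo is at the top.

Zinnia -> Greta -> Milo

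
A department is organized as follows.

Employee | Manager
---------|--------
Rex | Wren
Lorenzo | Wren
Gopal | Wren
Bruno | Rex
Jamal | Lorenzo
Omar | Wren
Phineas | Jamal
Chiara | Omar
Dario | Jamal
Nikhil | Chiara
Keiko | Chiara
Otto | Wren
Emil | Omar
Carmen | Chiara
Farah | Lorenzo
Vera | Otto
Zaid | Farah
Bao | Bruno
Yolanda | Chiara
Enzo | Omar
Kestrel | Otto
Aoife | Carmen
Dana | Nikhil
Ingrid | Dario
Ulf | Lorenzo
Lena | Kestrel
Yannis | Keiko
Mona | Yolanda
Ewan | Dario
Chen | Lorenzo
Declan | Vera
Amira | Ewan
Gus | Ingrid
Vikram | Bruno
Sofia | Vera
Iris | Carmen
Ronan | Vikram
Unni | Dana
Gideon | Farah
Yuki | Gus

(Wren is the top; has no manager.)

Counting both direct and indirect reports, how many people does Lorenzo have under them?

13

Lorenzo directly manages Jamal, Farah, Ulf, Chen. Under Jamal: Dario, Ewan, Amira, Ingrid, Gus, Yuki, Phineas (7). Under Farah: Gideon, Zaid (2). Ulf has no reports. Chen has no reports. So Lorenzo's organization is 4 direct reports plus everyone under them: 8 + 3 + 1 + 1 = 13.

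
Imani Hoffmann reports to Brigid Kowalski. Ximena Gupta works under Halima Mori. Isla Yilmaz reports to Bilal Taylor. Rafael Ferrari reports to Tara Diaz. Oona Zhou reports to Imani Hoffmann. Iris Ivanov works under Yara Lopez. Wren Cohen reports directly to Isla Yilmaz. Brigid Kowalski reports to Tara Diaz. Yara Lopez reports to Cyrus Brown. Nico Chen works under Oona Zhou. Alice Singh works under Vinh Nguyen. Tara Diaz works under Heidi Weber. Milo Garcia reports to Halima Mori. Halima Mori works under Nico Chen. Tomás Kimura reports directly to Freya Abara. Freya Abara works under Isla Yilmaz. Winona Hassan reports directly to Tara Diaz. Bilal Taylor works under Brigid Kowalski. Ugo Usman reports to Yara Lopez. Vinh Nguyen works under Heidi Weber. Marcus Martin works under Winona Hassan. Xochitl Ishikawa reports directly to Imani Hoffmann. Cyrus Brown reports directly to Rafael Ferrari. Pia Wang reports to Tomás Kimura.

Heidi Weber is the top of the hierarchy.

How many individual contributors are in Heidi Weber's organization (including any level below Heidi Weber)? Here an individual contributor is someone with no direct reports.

9

The people in Heidi Weber's organization with no one reporting to them are Alice Singh, Marcus Martin, Xochitl Ishikawa, Milo Garcia, Ximena Gupta, Wren Cohen, Pia Wang, Ugo Usman, Iris Ivanov. That is 9.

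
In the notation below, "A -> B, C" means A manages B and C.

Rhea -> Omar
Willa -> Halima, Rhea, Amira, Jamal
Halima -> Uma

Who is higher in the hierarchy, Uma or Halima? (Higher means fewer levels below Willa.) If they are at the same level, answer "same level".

Halima

Uma is 2 levels below Willa; Halima is 1. Halima is higher.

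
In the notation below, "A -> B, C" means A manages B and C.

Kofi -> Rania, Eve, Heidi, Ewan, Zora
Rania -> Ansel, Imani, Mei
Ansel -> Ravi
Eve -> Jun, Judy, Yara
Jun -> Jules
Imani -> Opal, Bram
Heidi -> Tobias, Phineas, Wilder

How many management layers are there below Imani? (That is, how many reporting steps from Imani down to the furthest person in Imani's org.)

1

The longest chain under Imani runs Imani → Bram, which is 1 level below Imani.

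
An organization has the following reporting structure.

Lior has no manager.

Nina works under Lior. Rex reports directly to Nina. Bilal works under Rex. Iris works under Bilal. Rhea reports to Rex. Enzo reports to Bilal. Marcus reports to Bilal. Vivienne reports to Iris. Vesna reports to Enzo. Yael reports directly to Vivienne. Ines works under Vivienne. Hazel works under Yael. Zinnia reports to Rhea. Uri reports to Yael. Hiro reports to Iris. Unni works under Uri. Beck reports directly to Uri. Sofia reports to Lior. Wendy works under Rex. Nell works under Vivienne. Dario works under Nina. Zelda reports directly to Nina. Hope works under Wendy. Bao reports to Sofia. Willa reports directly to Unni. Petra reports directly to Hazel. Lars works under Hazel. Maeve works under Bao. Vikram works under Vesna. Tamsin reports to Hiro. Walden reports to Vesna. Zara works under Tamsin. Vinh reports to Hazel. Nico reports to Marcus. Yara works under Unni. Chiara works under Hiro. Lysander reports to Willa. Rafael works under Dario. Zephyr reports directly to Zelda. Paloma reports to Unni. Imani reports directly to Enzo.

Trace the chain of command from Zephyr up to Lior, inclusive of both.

Zephyr -> Zelda -> Nina -> Lior

Zephyr reports to Zelda. Zelda reports to Nina. Nina reports to Lior. Lior is at the top.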